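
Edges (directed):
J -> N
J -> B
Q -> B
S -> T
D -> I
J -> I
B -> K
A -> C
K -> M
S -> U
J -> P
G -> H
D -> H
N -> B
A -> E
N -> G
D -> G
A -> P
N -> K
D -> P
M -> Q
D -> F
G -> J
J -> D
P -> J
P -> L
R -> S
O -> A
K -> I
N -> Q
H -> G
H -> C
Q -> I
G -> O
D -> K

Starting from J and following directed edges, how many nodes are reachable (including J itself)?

17

BFS from J visits: J, B, D, I, N, P, K, F, G, H, Q, L, M, O, C, A, E
Reachable nodes: 17 of 21 total.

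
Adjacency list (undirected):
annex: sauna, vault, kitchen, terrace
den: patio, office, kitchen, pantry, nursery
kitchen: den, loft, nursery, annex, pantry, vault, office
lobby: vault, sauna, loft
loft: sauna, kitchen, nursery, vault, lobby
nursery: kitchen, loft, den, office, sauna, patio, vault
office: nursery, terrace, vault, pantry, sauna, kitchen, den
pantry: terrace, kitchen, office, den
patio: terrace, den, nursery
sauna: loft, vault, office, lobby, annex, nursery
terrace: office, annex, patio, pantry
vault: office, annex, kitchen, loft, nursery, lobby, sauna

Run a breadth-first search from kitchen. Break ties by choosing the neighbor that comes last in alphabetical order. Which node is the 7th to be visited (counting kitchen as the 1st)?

Visit kitchen; enqueue vault, pantry, office, nursery, loft, den, annex → queue [vault, pantry, office, nursery, loft, den, annex]
Visit vault; enqueue sauna, lobby → queue [pantry, office, nursery, loft, den, annex, sauna, lobby]
Visit pantry; enqueue terrace → queue [office, nursery, loft, den, annex, sauna, lobby, terrace]
Visit office → queue [nursery, loft, den, annex, sauna, lobby, terrace]
Visit nursery; enqueue patio → queue [loft, den, annex, sauna, lobby, terrace, patio]
Visit loft → queue [den, annex, sauna, lobby, terrace, patio]
Visit den → queue [annex, sauna, lobby, terrace, patio]
Visit annex → queue [sauna, lobby, terrace, patio]
Visit sauna → queue [lobby, terrace, patio]
Visit lobby → queue [terrace, patio]
Visit terrace → queue [patio]
Visit patio → queue []

Visit order: kitchen, vault, pantry, office, nursery, loft, den, annex, sauna, lobby, terrace, patio

den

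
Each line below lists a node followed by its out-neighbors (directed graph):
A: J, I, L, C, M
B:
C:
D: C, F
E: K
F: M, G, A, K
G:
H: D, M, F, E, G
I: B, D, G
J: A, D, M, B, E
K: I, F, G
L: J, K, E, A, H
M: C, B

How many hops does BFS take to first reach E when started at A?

Level 0: A
Level 1: C, I, J, L, M
Level 2: B, D, E, G, H, K
Level 3: F
E first appears at level 2.

2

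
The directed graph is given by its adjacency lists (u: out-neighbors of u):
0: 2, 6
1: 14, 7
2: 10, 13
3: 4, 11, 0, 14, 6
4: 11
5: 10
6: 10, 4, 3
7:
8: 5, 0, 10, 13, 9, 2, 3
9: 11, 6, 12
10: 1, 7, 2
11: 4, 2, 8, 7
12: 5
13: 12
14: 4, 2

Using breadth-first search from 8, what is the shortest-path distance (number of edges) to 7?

2

Level 0: 8
Level 1: 0, 2, 3, 5, 9, 10, 13
Level 2: 1, 4, 6, 7, 11, 12, 14
7 first appears at level 2.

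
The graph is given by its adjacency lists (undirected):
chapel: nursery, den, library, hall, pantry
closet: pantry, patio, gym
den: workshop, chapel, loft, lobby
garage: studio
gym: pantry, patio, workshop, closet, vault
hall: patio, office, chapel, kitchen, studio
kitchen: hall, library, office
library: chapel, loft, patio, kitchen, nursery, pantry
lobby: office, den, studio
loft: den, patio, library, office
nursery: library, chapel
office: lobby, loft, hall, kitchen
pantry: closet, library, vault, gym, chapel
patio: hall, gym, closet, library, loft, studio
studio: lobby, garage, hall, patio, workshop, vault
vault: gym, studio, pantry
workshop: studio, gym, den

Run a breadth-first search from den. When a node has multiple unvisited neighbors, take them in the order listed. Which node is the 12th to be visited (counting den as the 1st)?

Visit den; enqueue workshop, chapel, loft, lobby → queue [workshop, chapel, loft, lobby]
Visit workshop; enqueue studio, gym → queue [chapel, loft, lobby, studio, gym]
Visit chapel; enqueue nursery, library, hall, pantry → queue [loft, lobby, studio, gym, nursery, library, hall, pantry]
Visit loft; enqueue patio, office → queue [lobby, studio, gym, nursery, library, hall, pantry, patio, office]
Visit lobby → queue [studio, gym, nursery, library, hall, pantry, patio, office]
Visit studio; enqueue garage, vault → queue [gym, nursery, library, hall, pantry, patio, office, garage, vault]
Visit gym; enqueue closet → queue [nursery, library, hall, pantry, patio, office, garage, vault, closet]
Visit nursery → queue [library, hall, pantry, patio, office, garage, vault, closet]
Visit library; enqueue kitchen → queue [hall, pantry, patio, office, garage, vault, closet, kitchen]
Visit hall → queue [pantry, patio, office, garage, vault, closet, kitchen]
Visit pantry → queue [patio, office, garage, vault, closet, kitchen]
Visit patio → queue [office, garage, vault, closet, kitchen]
Visit office → queue [garage, vault, closet, kitchen]
Visit garage → queue [vault, closet, kitchen]
Visit vault → queue [closet, kitchen]
Visit closet → queue [kitchen]
Visit kitchen → queue []

Visit order: den, workshop, chapel, loft, lobby, studio, gym, nursery, library, hall, pantry, patio, office, garage, vault, closet, kitchen

patio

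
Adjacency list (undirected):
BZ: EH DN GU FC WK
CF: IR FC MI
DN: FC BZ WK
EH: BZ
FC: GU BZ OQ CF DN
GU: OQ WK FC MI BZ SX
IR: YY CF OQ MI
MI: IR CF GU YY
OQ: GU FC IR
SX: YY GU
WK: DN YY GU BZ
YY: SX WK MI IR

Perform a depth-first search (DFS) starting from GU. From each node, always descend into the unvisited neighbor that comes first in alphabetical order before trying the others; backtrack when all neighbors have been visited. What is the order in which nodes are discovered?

GU BZ DN FC CF IR MI YY SX WK OQ EH

Visit GU
GU → BZ
BZ → DN
DN → FC
FC → CF
CF → IR
IR → MI
MI → YY
YY → SX
YY → WK
IR → OQ
BZ → EH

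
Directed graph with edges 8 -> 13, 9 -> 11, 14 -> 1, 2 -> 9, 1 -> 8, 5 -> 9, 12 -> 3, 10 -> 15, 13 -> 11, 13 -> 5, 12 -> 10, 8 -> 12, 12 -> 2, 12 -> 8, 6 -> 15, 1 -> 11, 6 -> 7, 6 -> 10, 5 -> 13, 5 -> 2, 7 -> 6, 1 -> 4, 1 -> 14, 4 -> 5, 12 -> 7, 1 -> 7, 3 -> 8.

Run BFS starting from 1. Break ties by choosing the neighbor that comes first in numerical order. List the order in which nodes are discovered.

1, 4, 7, 8, 11, 14, 5, 6, 12, 13, 2, 9, 10, 15, 3

Visit 1; enqueue 4, 7, 8, 11, 14 → queue [4, 7, 8, 11, 14]
Visit 4; enqueue 5 → queue [7, 8, 11, 14, 5]
Visit 7; enqueue 6 → queue [8, 11, 14, 5, 6]
Visit 8; enqueue 12, 13 → queue [11, 14, 5, 6, 12, 13]
Visit 11 → queue [14, 5, 6, 12, 13]
Visit 14 → queue [5, 6, 12, 13]
Visit 5; enqueue 2, 9 → queue [6, 12, 13, 2, 9]
Visit 6; enqueue 10, 15 → queue [12, 13, 2, 9, 10, 15]
Visit 12; enqueue 3 → queue [13, 2, 9, 10, 15, 3]
Visit 13 → queue [2, 9, 10, 15, 3]
Visit 2 → queue [9, 10, 15, 3]
Visit 9 → queue [10, 15, 3]
Visit 10 → queue [15, 3]
Visit 15 → queue [3]
Visit 3 → queue []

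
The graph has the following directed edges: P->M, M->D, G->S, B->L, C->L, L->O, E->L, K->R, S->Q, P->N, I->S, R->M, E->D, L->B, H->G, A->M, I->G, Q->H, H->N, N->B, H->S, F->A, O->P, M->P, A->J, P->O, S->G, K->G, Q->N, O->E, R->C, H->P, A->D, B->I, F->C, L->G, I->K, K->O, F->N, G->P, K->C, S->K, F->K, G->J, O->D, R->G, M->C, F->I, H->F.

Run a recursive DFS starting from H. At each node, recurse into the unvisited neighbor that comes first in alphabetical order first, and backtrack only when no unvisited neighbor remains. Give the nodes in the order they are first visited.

H → F → A → D → J → M → C → L → B → I → G → P → N → O → E → S → K → R → Q

Visit H
H → F
F → A
A → D
A → J
A → M
M → C
C → L
L → B
B → I
I → G
G → P
P → N
P → O
O → E
G → S
S → K
K → R
S → Q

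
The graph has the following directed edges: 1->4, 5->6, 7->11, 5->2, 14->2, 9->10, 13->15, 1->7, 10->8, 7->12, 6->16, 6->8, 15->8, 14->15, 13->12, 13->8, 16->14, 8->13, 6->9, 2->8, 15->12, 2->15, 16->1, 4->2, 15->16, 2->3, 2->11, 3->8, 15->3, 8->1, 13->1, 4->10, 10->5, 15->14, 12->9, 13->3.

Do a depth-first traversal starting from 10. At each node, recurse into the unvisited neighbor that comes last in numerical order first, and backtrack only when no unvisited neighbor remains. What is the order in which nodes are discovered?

Visit 10
10 → 8
8 → 13
13 → 15
15 → 16
16 → 14
14 → 2
2 → 11
2 → 3
16 → 1
1 → 7
7 → 12
12 → 9
1 → 4
10 → 5
5 → 6

10, 8, 13, 15, 16, 14, 2, 11, 3, 1, 7, 12, 9, 4, 5, 6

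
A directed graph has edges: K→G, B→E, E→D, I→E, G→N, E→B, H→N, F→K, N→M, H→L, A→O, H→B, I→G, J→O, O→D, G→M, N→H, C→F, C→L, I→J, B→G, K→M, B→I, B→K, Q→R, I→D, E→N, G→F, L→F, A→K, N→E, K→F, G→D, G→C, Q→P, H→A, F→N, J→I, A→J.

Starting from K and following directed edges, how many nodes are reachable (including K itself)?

BFS from K visits: K, F, G, M, N, C, D, E, H, L, B, A, I, J, O
Reachable nodes: 15 of 18 total.

15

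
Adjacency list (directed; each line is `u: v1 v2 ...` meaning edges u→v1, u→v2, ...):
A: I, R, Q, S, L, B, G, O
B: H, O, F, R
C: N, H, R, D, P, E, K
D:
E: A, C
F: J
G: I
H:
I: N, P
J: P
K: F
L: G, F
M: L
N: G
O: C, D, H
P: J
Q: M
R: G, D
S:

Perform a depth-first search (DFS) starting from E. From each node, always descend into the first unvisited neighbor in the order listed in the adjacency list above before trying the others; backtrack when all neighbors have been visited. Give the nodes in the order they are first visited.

E, A, I, N, G, P, J, R, D, Q, M, L, F, S, B, H, O, C, K

Visit E
E → A
A → I
I → N
N → G
I → P
P → J
A → R
R → D
A → Q
Q → M
M → L
L → F
A → S
A → B
B → H
B → O
O → C
C → K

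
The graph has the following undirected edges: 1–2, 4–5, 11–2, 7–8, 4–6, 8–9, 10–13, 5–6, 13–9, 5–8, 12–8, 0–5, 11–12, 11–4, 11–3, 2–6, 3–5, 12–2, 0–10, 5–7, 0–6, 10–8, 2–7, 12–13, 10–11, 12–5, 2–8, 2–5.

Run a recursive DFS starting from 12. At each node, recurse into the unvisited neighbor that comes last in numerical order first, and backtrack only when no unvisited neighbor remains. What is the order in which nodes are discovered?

Visit 12
12 → 13
13 → 10
10 → 11
11 → 4
4 → 6
6 → 5
5 → 8
8 → 9
8 → 7
7 → 2
2 → 1
5 → 3
5 → 0

12 13 10 11 4 6 5 8 9 7 2 1 3 0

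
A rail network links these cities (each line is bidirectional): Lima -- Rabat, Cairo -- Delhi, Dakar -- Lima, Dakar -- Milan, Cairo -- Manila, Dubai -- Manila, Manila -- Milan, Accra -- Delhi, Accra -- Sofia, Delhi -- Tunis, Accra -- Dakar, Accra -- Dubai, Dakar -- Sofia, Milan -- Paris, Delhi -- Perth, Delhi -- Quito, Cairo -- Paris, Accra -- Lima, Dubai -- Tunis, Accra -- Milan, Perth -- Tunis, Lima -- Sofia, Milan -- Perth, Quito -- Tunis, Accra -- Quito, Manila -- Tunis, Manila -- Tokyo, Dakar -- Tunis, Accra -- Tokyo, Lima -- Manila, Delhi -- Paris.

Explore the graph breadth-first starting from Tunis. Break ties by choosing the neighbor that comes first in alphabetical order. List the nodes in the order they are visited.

Tunis, Dakar, Delhi, Dubai, Manila, Perth, Quito, Accra, Lima, Milan, Sofia, Cairo, Paris, Tokyo, Rabat

Visit Tunis; enqueue Dakar, Delhi, Dubai, Manila, Perth, Quito → queue [Dakar, Delhi, Dubai, Manila, Perth, Quito]
Visit Dakar; enqueue Accra, Lima, Milan, Sofia → queue [Delhi, Dubai, Manila, Perth, Quito, Accra, Lima, Milan, Sofia]
Visit Delhi; enqueue Cairo, Paris → queue [Dubai, Manila, Perth, Quito, Accra, Lima, Milan, Sofia, Cairo, Paris]
Visit Dubai → queue [Manila, Perth, Quito, Accra, Lima, Milan, Sofia, Cairo, Paris]
Visit Manila; enqueue Tokyo → queue [Perth, Quito, Accra, Lima, Milan, Sofia, Cairo, Paris, Tokyo]
Visit Perth → queue [Quito, Accra, Lima, Milan, Sofia, Cairo, Paris, Tokyo]
Visit Quito → queue [Accra, Lima, Milan, Sofia, Cairo, Paris, Tokyo]
Visit Accra → queue [Lima, Milan, Sofia, Cairo, Paris, Tokyo]
Visit Lima; enqueue Rabat → queue [Milan, Sofia, Cairo, Paris, Tokyo, Rabat]
Visit Milan → queue [Sofia, Cairo, Paris, Tokyo, Rabat]
Visit Sofia → queue [Cairo, Paris, Tokyo, Rabat]
Visit Cairo → queue [Paris, Tokyo, Rabat]
Visit Paris → queue [Tokyo, Rabat]
Visit Tokyo → queue [Rabat]
Visit Rabat → queue []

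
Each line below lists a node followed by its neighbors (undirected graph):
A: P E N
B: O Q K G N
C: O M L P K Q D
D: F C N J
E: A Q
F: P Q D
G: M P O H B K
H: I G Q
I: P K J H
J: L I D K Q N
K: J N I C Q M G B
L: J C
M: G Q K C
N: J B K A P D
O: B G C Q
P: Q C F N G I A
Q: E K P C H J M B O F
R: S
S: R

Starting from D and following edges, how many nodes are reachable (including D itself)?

17

BFS from D visits: D, F, C, N, J, P, Q, O, M, L, K, B, A, I, G, E, H
Reachable nodes: 17 of 19 total.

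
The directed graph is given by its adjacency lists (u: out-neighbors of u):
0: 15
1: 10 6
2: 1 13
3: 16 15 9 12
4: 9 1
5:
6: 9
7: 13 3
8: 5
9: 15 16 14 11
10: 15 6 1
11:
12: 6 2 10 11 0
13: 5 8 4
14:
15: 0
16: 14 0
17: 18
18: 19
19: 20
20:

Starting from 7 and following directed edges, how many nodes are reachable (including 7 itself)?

BFS from 7 visits: 7, 13, 3, 5, 8, 4, 16, 15, 9, 12, 1, 14, 0, 11, 6, 2, 10
Reachable nodes: 17 of 21 total.

17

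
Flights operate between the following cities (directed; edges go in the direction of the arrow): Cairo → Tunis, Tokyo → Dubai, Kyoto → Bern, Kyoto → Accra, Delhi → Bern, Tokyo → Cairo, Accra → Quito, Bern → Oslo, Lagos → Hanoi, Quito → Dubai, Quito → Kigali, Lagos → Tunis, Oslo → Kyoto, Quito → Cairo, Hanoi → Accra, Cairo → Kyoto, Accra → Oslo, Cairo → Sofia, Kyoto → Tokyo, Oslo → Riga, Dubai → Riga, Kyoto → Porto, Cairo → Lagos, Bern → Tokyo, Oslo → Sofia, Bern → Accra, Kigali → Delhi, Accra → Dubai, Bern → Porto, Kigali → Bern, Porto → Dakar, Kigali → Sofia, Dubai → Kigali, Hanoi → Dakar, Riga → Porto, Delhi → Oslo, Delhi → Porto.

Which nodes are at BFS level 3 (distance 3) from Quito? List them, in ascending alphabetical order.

Accra, Hanoi, Oslo, Porto, Tokyo

Level 0: Quito
Level 1: Cairo, Dubai, Kigali
Level 2: Bern, Delhi, Kyoto, Lagos, Riga, Sofia, Tunis
Level 3: Accra, Hanoi, Oslo, Porto, Tokyo
Level 4: Dakar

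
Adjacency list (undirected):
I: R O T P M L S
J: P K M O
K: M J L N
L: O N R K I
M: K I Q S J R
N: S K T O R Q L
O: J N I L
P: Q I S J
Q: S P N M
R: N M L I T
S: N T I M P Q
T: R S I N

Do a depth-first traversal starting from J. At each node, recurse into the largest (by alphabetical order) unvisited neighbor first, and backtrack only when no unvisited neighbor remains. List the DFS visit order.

J, P, S, T, R, N, Q, M, K, L, O, I

Visit J
J → P
P → S
S → T
T → R
R → N
N → Q
Q → M
M → K
K → L
L → O
O → I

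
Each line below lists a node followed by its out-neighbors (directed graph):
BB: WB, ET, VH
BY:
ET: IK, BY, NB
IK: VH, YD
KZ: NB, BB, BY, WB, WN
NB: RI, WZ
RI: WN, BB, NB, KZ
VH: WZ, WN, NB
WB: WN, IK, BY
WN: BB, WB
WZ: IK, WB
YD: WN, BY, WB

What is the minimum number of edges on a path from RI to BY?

2

Level 0: RI
Level 1: BB, KZ, NB, WN
Level 2: BY, ET, VH, WB, WZ
Level 3: IK
Level 4: YD
BY first appears at level 2.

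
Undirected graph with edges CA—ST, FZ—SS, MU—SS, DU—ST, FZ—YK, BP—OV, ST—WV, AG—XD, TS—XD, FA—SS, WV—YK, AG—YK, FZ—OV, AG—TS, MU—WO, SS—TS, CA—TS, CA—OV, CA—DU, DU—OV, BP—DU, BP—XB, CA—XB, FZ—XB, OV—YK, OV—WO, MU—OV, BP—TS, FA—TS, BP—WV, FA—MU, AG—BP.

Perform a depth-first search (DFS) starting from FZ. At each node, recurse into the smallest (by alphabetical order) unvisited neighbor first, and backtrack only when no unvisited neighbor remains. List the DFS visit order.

FZ → OV → BP → AG → TS → CA → DU → ST → WV → YK → XB → FA → MU → SS → WO → XD

Visit FZ
FZ → OV
OV → BP
BP → AG
AG → TS
TS → CA
CA → DU
DU → ST
ST → WV
WV → YK
CA → XB
TS → FA
FA → MU
MU → SS
MU → WO
TS → XD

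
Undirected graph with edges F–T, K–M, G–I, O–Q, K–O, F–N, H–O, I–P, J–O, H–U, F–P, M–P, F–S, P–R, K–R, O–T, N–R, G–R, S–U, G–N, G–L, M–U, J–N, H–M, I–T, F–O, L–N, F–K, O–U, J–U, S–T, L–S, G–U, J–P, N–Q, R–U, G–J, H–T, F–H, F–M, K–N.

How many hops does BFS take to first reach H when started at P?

Level 0: P
Level 1: F, I, J, M, R
Level 2: G, H, K, N, O, S, T, U
Level 3: L, Q
H first appears at level 2.

2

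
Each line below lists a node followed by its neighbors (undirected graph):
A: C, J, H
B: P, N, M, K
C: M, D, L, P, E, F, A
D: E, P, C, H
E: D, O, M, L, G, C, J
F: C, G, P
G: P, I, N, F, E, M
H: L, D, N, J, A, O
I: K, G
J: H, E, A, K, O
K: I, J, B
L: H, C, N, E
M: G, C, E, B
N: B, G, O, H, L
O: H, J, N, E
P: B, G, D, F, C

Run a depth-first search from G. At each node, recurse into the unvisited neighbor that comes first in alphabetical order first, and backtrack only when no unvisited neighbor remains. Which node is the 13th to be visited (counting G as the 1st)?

Visit G
G → E
E → C
C → A
A → H
H → D
D → P
P → B
B → K
K → I
K → J
J → O
O → N
N → L
B → M
P → F

Visit order: G, E, C, A, H, D, P, B, K, I, J, O, N, L, M, F

N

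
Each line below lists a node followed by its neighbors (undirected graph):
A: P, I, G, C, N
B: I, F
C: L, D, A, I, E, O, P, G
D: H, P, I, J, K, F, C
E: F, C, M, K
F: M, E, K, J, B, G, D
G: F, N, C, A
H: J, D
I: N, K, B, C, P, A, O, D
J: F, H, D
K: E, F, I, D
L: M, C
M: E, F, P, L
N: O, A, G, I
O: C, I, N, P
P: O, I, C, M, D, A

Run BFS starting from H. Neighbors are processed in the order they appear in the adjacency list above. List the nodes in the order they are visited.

H -> J -> D -> F -> P -> I -> K -> C -> M -> E -> B -> G -> O -> A -> N -> L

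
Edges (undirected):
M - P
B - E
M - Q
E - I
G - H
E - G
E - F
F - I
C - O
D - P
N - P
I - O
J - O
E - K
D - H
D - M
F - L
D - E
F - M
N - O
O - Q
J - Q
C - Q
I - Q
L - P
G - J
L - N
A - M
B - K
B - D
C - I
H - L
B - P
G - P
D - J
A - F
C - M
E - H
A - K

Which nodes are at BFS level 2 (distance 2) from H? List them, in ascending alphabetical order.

Level 0: H
Level 1: D, E, G, L
Level 2: B, F, I, J, K, M, N, P
Level 3: A, C, O, Q

B, F, I, J, K, M, N, P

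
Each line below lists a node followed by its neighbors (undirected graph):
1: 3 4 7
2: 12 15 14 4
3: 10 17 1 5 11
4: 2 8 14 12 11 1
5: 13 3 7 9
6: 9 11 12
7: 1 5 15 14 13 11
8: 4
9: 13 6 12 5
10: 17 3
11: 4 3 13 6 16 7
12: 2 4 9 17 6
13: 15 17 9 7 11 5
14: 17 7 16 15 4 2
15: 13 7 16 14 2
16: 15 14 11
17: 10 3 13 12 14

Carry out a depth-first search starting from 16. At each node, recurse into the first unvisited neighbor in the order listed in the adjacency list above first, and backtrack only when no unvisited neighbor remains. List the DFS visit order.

16, 15, 13, 17, 10, 3, 1, 4, 2, 12, 9, 6, 11, 7, 5, 14, 8

Visit 16
16 → 15
15 → 13
13 → 17
17 → 10
10 → 3
3 → 1
1 → 4
4 → 2
2 → 12
12 → 9
9 → 6
6 → 11
11 → 7
7 → 5
7 → 14
4 → 8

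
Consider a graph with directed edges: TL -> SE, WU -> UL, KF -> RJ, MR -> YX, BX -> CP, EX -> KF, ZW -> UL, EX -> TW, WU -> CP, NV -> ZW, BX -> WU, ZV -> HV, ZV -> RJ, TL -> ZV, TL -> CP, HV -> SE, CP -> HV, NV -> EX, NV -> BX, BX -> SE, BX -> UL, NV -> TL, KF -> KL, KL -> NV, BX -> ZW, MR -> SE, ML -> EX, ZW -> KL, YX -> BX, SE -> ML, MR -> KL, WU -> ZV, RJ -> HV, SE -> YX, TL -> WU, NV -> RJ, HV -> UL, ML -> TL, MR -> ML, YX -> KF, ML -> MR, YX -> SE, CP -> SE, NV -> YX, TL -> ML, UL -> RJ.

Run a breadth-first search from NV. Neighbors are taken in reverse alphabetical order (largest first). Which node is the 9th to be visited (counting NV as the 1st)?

Visit NV; enqueue ZW, YX, TL, RJ, EX, BX → queue [ZW, YX, TL, RJ, EX, BX]
Visit ZW; enqueue UL, KL → queue [YX, TL, RJ, EX, BX, UL, KL]
Visit YX; enqueue SE, KF → queue [TL, RJ, EX, BX, UL, KL, SE, KF]
Visit TL; enqueue ZV, WU, ML, CP → queue [RJ, EX, BX, UL, KL, SE, KF, ZV, WU, ML, CP]
Visit RJ; enqueue HV → queue [EX, BX, UL, KL, SE, KF, ZV, WU, ML, CP, HV]
Visit EX; enqueue TW → queue [BX, UL, KL, SE, KF, ZV, WU, ML, CP, HV, TW]
Visit BX → queue [UL, KL, SE, KF, ZV, WU, ML, CP, HV, TW]
Visit UL → queue [KL, SE, KF, ZV, WU, ML, CP, HV, TW]
Visit KL → queue [SE, KF, ZV, WU, ML, CP, HV, TW]
Visit SE → queue [KF, ZV, WU, ML, CP, HV, TW]
Visit KF → queue [ZV, WU, ML, CP, HV, TW]
Visit ZV → queue [WU, ML, CP, HV, TW]
Visit WU → queue [ML, CP, HV, TW]
Visit ML; enqueue MR → queue [CP, HV, TW, MR]
Visit CP → queue [HV, TW, MR]
Visit HV → queue [TW, MR]
Visit TW → queue [MR]
Visit MR → queue []

Visit order: NV, ZW, YX, TL, RJ, EX, BX, UL, KL, SE, KF, ZV, WU, ML, CP, HV, TW, MR

KL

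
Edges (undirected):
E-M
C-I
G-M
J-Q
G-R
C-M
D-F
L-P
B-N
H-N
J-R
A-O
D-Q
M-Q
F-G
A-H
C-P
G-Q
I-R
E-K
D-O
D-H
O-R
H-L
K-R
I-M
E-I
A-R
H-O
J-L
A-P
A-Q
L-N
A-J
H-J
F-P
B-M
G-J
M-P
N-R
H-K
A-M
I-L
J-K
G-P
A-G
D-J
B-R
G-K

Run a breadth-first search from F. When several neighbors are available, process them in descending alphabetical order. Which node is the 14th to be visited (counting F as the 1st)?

H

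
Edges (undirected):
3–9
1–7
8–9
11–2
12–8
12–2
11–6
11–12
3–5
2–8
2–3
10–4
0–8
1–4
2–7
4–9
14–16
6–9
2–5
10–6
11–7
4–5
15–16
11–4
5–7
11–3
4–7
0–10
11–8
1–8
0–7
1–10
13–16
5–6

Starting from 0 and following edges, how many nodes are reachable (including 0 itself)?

BFS from 0 visits: 0, 10, 8, 7, 6, 4, 1, 12, 11, 9, 2, 5, 3
Reachable nodes: 13 of 17 total.

13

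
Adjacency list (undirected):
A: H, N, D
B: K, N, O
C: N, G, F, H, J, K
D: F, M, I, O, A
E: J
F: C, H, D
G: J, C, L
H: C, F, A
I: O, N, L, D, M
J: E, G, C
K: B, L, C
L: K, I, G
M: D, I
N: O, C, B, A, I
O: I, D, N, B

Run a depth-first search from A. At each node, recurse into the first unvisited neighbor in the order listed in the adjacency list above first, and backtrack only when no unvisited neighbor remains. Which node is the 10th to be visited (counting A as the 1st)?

G

Visit A
A → H
H → C
C → N
N → O
O → I
I → L
L → K
K → B
L → G
G → J
J → E
I → D
D → F
D → M

Visit order: A, H, C, N, O, I, L, K, B, G, J, E, D, F, M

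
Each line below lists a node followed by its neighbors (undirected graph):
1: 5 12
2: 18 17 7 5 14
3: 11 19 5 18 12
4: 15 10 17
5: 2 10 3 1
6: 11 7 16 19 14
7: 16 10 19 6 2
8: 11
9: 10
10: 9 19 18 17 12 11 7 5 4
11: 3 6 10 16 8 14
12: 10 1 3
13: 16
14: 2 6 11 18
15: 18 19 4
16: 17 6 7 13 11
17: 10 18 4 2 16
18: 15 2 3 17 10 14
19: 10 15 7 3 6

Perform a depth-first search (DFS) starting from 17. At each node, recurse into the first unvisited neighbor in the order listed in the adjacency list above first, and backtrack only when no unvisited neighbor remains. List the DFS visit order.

Visit 17
17 → 10
10 → 9
10 → 19
19 → 15
15 → 18
18 → 2
2 → 7
7 → 16
16 → 6
6 → 11
11 → 3
3 → 5
5 → 1
1 → 12
11 → 8
11 → 14
16 → 13
15 → 4

17, 10, 9, 19, 15, 18, 2, 7, 16, 6, 11, 3, 5, 1, 12, 8, 14, 13, 4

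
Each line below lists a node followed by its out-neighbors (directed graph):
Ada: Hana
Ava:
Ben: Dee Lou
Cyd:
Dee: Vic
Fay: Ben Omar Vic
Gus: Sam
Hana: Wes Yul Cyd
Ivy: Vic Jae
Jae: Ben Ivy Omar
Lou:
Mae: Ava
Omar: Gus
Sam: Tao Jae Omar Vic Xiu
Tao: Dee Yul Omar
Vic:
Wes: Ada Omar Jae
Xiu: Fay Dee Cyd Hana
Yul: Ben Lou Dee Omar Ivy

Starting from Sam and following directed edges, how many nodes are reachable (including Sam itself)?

17

BFS from Sam visits: Sam, Tao, Jae, Omar, Vic, Xiu, Dee, Yul, Ben, Ivy, Gus, Fay, Cyd, Hana, Lou, Wes, Ada
Reachable nodes: 17 of 19 total.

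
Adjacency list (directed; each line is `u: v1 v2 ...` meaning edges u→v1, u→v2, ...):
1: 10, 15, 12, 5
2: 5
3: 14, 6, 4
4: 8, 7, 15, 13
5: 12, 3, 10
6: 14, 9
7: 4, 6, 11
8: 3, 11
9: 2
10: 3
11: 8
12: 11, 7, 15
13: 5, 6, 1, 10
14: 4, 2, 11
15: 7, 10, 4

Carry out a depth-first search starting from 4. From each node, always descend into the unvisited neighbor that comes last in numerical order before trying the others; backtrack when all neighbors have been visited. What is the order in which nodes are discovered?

4, 15, 10, 3, 14, 11, 8, 2, 5, 12, 7, 6, 9, 13, 1

Visit 4
4 → 15
15 → 10
10 → 3
3 → 14
14 → 11
11 → 8
14 → 2
2 → 5
5 → 12
12 → 7
7 → 6
6 → 9
4 → 13
13 → 1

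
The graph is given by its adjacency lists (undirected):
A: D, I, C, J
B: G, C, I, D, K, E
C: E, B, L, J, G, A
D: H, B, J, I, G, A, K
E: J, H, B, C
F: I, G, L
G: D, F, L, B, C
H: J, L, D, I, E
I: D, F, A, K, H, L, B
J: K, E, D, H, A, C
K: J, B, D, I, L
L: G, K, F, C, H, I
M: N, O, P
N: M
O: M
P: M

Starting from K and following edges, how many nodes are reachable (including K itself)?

12

BFS from K visits: K, J, B, D, I, L, E, H, A, C, G, F
Reachable nodes: 12 of 16 total.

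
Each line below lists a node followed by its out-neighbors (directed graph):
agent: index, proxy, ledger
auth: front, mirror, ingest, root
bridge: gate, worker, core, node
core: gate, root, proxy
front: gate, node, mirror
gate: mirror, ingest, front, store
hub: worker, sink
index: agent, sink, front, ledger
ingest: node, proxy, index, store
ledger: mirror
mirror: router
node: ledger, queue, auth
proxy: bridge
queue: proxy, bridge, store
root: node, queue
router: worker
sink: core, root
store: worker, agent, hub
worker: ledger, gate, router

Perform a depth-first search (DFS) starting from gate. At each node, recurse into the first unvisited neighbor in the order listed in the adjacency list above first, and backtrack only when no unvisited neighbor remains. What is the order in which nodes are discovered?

gate → mirror → router → worker → ledger → ingest → node → queue → proxy → bridge → core → root → store → agent → index → sink → front → hub → auth

Visit gate
gate → mirror
mirror → router
router → worker
worker → ledger
gate → ingest
ingest → node
node → queue
queue → proxy
proxy → bridge
bridge → core
core → root
queue → store
store → agent
agent → index
index → sink
index → front
store → hub
node → auth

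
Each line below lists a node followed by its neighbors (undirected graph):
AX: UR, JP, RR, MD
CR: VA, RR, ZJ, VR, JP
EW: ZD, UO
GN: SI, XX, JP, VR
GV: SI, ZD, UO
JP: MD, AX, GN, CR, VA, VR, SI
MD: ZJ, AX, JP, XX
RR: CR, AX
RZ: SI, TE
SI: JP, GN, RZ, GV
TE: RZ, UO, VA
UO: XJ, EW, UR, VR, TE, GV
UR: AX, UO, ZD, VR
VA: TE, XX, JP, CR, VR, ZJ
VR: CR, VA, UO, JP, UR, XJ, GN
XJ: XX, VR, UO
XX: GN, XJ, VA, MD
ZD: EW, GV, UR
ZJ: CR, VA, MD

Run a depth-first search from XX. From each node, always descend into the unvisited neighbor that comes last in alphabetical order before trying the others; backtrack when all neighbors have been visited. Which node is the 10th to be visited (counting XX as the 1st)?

TE

Visit XX
XX → XJ
XJ → VR
VR → VA
VA → ZJ
ZJ → MD
MD → JP
JP → SI
SI → RZ
RZ → TE
TE → UO
UO → UR
UR → ZD
ZD → GV
ZD → EW
UR → AX
AX → RR
RR → CR
SI → GN

Visit order: XX, XJ, VR, VA, ZJ, MD, JP, SI, RZ, TE, UO, UR, ZD, GV, EW, AX, RR, CR, GN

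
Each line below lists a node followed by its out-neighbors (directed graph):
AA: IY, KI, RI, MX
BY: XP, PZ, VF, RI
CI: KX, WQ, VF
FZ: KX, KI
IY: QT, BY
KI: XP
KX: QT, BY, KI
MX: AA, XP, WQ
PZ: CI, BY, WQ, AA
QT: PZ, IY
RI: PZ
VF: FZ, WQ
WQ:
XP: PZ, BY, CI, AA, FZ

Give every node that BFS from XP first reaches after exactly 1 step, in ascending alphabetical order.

AA, BY, CI, FZ, PZ

Level 0: XP
Level 1: AA, BY, CI, FZ, PZ
Level 2: IY, KI, KX, MX, RI, VF, WQ
Level 3: QT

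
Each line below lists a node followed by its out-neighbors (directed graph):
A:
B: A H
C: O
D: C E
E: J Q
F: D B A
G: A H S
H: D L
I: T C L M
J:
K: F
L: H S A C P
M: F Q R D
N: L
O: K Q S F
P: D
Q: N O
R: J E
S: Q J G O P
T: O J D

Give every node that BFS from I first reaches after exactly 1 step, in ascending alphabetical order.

C, L, M, T

Level 0: I
Level 1: C, L, M, T
Level 2: A, D, F, H, J, O, P, Q, R, S
Level 3: B, E, G, K, N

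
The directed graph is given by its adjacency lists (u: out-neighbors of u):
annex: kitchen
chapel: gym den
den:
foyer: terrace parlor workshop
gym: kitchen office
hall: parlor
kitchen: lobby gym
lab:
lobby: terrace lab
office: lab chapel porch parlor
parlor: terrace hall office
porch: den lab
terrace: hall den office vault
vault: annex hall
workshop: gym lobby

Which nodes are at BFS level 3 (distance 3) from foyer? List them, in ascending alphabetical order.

annex, chapel, kitchen, lab, porch

Level 0: foyer
Level 1: parlor, terrace, workshop
Level 2: den, gym, hall, lobby, office, vault
Level 3: annex, chapel, kitchen, lab, porch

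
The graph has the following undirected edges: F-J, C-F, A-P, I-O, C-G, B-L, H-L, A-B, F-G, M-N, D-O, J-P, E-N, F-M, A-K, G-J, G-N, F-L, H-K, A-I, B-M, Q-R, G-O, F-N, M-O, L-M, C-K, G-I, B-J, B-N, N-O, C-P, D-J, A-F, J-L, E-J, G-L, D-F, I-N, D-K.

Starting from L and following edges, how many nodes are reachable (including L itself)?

16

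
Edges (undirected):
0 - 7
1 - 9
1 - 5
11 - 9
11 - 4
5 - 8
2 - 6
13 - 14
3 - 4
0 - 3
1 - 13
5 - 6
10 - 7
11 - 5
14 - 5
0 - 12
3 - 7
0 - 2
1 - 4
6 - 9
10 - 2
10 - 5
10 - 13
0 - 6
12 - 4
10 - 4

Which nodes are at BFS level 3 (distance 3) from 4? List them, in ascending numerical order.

Level 0: 4
Level 1: 1, 3, 10, 11, 12
Level 2: 0, 2, 5, 7, 9, 13
Level 3: 6, 8, 14

6, 8, 14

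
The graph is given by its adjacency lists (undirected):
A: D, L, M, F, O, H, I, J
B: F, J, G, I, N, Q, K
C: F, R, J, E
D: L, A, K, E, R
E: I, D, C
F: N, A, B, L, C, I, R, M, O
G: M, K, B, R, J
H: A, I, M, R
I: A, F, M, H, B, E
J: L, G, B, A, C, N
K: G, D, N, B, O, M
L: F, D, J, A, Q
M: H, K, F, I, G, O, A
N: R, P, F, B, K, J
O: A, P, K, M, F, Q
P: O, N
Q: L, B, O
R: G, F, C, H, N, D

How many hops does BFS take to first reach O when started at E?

Level 0: E
Level 1: C, D, I
Level 2: A, B, F, H, J, K, L, M, R
Level 3: G, N, O, Q
Level 4: P
O first appears at level 3.

3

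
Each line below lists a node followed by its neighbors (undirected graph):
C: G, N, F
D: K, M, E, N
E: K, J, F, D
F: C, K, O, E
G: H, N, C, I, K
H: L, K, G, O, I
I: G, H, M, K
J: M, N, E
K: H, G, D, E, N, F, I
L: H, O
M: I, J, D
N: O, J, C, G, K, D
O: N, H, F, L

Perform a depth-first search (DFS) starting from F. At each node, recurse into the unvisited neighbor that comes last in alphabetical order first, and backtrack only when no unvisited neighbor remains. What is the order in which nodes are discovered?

F → O → N → K → I → M → J → E → D → H → L → G → C

Visit F
F → O
O → N
N → K
K → I
I → M
M → J
J → E
E → D
I → H
H → L
H → G
G → C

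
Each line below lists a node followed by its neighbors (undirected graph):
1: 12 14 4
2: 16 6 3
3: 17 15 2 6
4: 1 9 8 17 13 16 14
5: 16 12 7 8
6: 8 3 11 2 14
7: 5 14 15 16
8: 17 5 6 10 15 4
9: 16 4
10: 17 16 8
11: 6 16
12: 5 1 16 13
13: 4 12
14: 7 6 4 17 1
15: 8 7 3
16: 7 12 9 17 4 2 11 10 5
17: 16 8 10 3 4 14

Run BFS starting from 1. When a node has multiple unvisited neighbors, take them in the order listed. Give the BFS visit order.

Visit 1; enqueue 12, 14, 4 → queue [12, 14, 4]
Visit 12; enqueue 5, 16, 13 → queue [14, 4, 5, 16, 13]
Visit 14; enqueue 7, 6, 17 → queue [4, 5, 16, 13, 7, 6, 17]
Visit 4; enqueue 9, 8 → queue [5, 16, 13, 7, 6, 17, 9, 8]
Visit 5 → queue [16, 13, 7, 6, 17, 9, 8]
Visit 16; enqueue 2, 11, 10 → queue [13, 7, 6, 17, 9, 8, 2, 11, 10]
Visit 13 → queue [7, 6, 17, 9, 8, 2, 11, 10]
Visit 7; enqueue 15 → queue [6, 17, 9, 8, 2, 11, 10, 15]
Visit 6; enqueue 3 → queue [17, 9, 8, 2, 11, 10, 15, 3]
Visit 17 → queue [9, 8, 2, 11, 10, 15, 3]
Visit 9 → queue [8, 2, 11, 10, 15, 3]
Visit 8 → queue [2, 11, 10, 15, 3]
Visit 2 → queue [11, 10, 15, 3]
Visit 11 → queue [10, 15, 3]
Visit 10 → queue [15, 3]
Visit 15 → queue [3]
Visit 3 → queue []

1 12 14 4 5 16 13 7 6 17 9 8 2 11 10 15 3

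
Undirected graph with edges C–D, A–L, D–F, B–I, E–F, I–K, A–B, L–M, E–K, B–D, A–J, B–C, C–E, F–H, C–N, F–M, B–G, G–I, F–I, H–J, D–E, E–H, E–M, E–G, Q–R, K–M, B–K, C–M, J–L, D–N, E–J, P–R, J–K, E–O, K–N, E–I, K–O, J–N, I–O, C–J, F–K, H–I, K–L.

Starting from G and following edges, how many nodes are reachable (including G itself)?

BFS from G visits: G, B, E, I, A, C, D, K, F, H, J, M, O, L, N
Reachable nodes: 15 of 18 total.

15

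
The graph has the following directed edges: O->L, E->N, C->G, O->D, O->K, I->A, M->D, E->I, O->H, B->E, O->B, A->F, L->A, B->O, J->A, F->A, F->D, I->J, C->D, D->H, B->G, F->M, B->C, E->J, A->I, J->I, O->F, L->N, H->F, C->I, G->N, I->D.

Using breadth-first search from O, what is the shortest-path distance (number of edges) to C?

2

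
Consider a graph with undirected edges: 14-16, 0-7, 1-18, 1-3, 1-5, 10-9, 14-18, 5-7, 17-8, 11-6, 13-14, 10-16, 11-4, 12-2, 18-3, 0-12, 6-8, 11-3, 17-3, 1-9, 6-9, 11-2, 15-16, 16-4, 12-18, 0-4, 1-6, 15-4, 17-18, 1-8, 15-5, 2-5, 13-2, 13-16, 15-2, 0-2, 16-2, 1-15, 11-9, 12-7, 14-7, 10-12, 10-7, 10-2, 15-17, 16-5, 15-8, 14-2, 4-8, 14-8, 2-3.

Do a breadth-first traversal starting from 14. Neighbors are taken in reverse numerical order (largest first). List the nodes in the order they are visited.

Visit 14; enqueue 18, 16, 13, 8, 7, 2 → queue [18, 16, 13, 8, 7, 2]
Visit 18; enqueue 17, 12, 3, 1 → queue [16, 13, 8, 7, 2, 17, 12, 3, 1]
Visit 16; enqueue 15, 10, 5, 4 → queue [13, 8, 7, 2, 17, 12, 3, 1, 15, 10, 5, 4]
Visit 13 → queue [8, 7, 2, 17, 12, 3, 1, 15, 10, 5, 4]
Visit 8; enqueue 6 → queue [7, 2, 17, 12, 3, 1, 15, 10, 5, 4, 6]
Visit 7; enqueue 0 → queue [2, 17, 12, 3, 1, 15, 10, 5, 4, 6, 0]
Visit 2; enqueue 11 → queue [17, 12, 3, 1, 15, 10, 5, 4, 6, 0, 11]
Visit 17 → queue [12, 3, 1, 15, 10, 5, 4, 6, 0, 11]
Visit 12 → queue [3, 1, 15, 10, 5, 4, 6, 0, 11]
Visit 3 → queue [1, 15, 10, 5, 4, 6, 0, 11]
Visit 1; enqueue 9 → queue [15, 10, 5, 4, 6, 0, 11, 9]
Visit 15 → queue [10, 5, 4, 6, 0, 11, 9]
Visit 10 → queue [5, 4, 6, 0, 11, 9]
Visit 5 → queue [4, 6, 0, 11, 9]
Visit 4 → queue [6, 0, 11, 9]
Visit 6 → queue [0, 11, 9]
Visit 0 → queue [11, 9]
Visit 11 → queue [9]
Visit 9 → queue []

14 18 16 13 8 7 2 17 12 3 1 15 10 5 4 6 0 11 9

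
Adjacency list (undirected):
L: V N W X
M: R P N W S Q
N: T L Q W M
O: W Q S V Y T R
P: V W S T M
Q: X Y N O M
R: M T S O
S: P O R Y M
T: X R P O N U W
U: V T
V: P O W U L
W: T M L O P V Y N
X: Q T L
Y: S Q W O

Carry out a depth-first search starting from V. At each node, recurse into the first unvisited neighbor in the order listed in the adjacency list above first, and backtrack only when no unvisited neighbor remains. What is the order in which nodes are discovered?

Visit V
V → P
P → W
W → T
T → X
X → Q
Q → Y
Y → S
S → O
O → R
R → M
M → N
N → L
T → U

V → P → W → T → X → Q → Y → S → O → R → M → N → L → U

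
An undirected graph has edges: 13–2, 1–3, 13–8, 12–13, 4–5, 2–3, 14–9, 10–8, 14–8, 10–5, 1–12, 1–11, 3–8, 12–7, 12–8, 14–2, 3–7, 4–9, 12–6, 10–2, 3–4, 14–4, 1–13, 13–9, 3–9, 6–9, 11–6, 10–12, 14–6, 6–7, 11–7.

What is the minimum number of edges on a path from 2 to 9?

2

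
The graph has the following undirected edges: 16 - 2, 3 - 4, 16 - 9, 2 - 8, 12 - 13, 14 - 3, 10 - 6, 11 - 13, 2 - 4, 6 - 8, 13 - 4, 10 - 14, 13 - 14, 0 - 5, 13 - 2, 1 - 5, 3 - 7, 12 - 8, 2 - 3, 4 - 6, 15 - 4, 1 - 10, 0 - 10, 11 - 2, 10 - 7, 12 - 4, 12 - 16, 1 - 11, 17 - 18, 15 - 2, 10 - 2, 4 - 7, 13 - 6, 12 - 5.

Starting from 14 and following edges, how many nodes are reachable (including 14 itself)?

17

BFS from 14 visits: 14, 3, 10, 13, 2, 4, 7, 0, 1, 6, 11, 12, 8, 15, 16, 5, 9
Reachable nodes: 17 of 19 total.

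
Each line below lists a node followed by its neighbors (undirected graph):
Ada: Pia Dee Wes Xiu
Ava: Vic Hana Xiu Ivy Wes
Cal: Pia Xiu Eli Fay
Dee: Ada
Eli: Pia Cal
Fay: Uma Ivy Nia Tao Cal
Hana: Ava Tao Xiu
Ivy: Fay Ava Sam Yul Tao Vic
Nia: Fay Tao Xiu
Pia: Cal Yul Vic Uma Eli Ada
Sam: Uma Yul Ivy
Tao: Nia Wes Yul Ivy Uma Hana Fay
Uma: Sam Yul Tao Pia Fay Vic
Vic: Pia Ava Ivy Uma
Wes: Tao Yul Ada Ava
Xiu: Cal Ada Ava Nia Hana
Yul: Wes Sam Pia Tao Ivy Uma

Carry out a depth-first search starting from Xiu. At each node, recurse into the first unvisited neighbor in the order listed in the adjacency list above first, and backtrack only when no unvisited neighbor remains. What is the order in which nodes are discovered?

Xiu, Cal, Pia, Yul, Wes, Tao, Nia, Fay, Uma, Sam, Ivy, Ava, Vic, Hana, Ada, Dee, Eli

Visit Xiu
Xiu → Cal
Cal → Pia
Pia → Yul
Yul → Wes
Wes → Tao
Tao → Nia
Nia → Fay
Fay → Uma
Uma → Sam
Sam → Ivy
Ivy → Ava
Ava → Vic
Ava → Hana
Wes → Ada
Ada → Dee
Pia → Eli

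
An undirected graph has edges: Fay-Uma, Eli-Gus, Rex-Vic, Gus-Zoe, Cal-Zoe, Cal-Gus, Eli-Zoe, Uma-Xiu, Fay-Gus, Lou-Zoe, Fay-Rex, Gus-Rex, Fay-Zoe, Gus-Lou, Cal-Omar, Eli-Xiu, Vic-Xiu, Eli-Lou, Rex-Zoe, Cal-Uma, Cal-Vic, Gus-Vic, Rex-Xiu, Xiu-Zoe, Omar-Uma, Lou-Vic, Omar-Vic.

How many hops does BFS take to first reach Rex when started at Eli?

2

Level 0: Eli
Level 1: Gus, Lou, Xiu, Zoe
Level 2: Cal, Fay, Rex, Uma, Vic
Level 3: Omar
Rex first appears at level 2.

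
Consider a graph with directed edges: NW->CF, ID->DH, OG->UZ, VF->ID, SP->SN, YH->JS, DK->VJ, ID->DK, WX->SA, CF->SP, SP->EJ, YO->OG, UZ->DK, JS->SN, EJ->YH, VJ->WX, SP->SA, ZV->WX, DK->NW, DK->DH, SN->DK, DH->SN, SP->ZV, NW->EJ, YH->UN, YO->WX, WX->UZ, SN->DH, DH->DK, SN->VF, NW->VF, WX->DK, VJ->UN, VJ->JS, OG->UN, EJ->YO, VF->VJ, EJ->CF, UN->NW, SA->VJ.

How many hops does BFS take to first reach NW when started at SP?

Level 0: SP
Level 1: EJ, SA, SN, ZV
Level 2: CF, DH, DK, VF, VJ, WX, YH, YO
Level 3: ID, JS, NW, OG, UN, UZ
NW first appears at level 3.

3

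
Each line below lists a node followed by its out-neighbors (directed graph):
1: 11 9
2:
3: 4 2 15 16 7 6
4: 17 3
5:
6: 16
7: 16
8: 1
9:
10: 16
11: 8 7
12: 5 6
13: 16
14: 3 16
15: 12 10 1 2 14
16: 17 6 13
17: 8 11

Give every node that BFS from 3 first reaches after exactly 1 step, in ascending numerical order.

Level 0: 3
Level 1: 2, 4, 6, 7, 15, 16
Level 2: 1, 10, 12, 13, 14, 17
Level 3: 5, 8, 9, 11

2, 4, 6, 7, 15, 16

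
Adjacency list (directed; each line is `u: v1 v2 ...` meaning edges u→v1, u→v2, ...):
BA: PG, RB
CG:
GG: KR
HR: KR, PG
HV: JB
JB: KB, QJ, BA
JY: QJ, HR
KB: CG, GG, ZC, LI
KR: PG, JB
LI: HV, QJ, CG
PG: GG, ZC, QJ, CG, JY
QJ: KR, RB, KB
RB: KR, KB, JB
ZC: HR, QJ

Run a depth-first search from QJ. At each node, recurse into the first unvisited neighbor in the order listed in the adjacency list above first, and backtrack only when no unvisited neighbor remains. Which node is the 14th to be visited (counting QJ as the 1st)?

Visit QJ
QJ → KR
KR → PG
PG → GG
PG → ZC
ZC → HR
PG → CG
PG → JY
KR → JB
JB → KB
KB → LI
LI → HV
JB → BA
BA → RB

Visit order: QJ, KR, PG, GG, ZC, HR, CG, JY, JB, KB, LI, HV, BA, RB

RB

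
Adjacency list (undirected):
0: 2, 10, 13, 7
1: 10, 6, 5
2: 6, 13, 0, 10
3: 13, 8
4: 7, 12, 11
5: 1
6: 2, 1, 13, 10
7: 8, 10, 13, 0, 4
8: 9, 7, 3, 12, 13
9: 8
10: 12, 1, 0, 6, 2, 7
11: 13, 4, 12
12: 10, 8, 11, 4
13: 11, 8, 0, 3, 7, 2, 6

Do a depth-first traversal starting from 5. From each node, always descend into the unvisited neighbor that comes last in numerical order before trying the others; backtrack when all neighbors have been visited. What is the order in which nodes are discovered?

5 → 1 → 10 → 12 → 11 → 13 → 8 → 9 → 7 → 4 → 0 → 2 → 6 → 3

Visit 5
5 → 1
1 → 10
10 → 12
12 → 11
11 → 13
13 → 8
8 → 9
8 → 7
7 → 4
7 → 0
0 → 2
2 → 6
8 → 3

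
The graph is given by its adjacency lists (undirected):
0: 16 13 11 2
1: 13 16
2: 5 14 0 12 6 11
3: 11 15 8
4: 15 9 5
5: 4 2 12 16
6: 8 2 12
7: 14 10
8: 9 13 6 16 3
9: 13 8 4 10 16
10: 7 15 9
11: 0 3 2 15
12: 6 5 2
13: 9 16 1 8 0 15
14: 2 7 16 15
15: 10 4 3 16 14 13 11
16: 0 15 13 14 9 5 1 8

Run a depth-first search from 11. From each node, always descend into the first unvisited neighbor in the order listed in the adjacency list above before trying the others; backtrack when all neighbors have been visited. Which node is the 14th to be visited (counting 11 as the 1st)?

8

Visit 11
11 → 0
0 → 16
16 → 15
15 → 10
10 → 7
7 → 14
14 → 2
2 → 5
5 → 4
4 → 9
9 → 13
13 → 1
13 → 8
8 → 6
6 → 12
8 → 3

Visit order: 11, 0, 16, 15, 10, 7, 14, 2, 5, 4, 9, 13, 1, 8, 6, 12, 3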